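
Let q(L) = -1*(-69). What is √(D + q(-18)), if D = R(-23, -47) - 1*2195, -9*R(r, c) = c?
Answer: I*√19087/3 ≈ 46.052*I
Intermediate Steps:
q(L) = 69
R(r, c) = -c/9
D = -19708/9 (D = -⅑*(-47) - 1*2195 = 47/9 - 2195 = -19708/9 ≈ -2189.8)
√(D + q(-18)) = √(-19708/9 + 69) = √(-19087/9) = I*√19087/3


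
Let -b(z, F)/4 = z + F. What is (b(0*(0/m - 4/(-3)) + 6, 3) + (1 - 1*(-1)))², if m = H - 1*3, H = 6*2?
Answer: 1156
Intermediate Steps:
H = 12
m = 9 (m = 12 - 1*3 = 12 - 3 = 9)
b(z, F) = -4*F - 4*z (b(z, F) = -4*(z + F) = -4*(F + z) = -4*F - 4*z)
(b(0*(0/m - 4/(-3)) + 6, 3) + (1 - 1*(-1)))² = ((-4*3 - 4*(0*(0/9 - 4/(-3)) + 6)) + (1 - 1*(-1)))² = ((-12 - 4*(0*(0*(⅑) - 4*(-⅓)) + 6)) + (1 + 1))² = ((-12 - 4*(0*(0 + 4/3) + 6)) + 2)² = ((-12 - 4*(0*(4/3) + 6)) + 2)² = ((-12 - 4*(0 + 6)) + 2)² = ((-12 - 4*6) + 2)² = ((-12 - 24) + 2)² = (-36 + 2)² = (-34)² = 1156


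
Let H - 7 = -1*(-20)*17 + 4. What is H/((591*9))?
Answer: 13/197 ≈ 0.065990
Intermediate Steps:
H = 351 (H = 7 + (-1*(-20)*17 + 4) = 7 + (20*17 + 4) = 7 + (340 + 4) = 7 + 344 = 351)
H/((591*9)) = 351/((591*9)) = 351/5319 = 351*(1/5319) = 13/197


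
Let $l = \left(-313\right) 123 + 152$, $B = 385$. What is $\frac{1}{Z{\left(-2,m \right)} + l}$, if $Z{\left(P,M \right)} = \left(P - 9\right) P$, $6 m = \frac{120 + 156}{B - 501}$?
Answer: $- \frac{1}{38325} \approx -2.6093 \cdot 10^{-5}$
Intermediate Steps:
$m = - \frac{23}{58}$ ($m = \frac{\left(120 + 156\right) \frac{1}{385 - 501}}{6} = \frac{276 \frac{1}{-116}}{6} = \frac{276 \left(- \frac{1}{116}\right)}{6} = \frac{1}{6} \left(- \frac{69}{29}\right) = - \frac{23}{58} \approx -0.39655$)
$l = -38347$ ($l = -38499 + 152 = -38347$)
$Z{\left(P,M \right)} = P \left(-9 + P\right)$ ($Z{\left(P,M \right)} = \left(-9 + P\right) P = P \left(-9 + P\right)$)
$\frac{1}{Z{\left(-2,m \right)} + l} = \frac{1}{- 2 \left(-9 - 2\right) - 38347} = \frac{1}{\left(-2\right) \left(-11\right) - 38347} = \frac{1}{22 - 38347} = \frac{1}{-38325} = - \frac{1}{38325}$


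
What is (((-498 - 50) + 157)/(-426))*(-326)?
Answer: -63733/213 ≈ -299.22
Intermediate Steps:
(((-498 - 50) + 157)/(-426))*(-326) = ((-548 + 157)*(-1/426))*(-326) = -391*(-1/426)*(-326) = (391/426)*(-326) = -63733/213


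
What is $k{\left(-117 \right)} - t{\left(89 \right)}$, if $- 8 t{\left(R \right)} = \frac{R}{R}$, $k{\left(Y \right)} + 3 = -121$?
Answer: $- \frac{991}{8} \approx -123.88$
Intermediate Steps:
$k{\left(Y \right)} = -124$ ($k{\left(Y \right)} = -3 - 121 = -124$)
$t{\left(R \right)} = - \frac{1}{8}$ ($t{\left(R \right)} = - \frac{R \frac{1}{R}}{8} = \left(- \frac{1}{8}\right) 1 = - \frac{1}{8}$)
$k{\left(-117 \right)} - t{\left(89 \right)} = -124 - - \frac{1}{8} = -124 + \frac{1}{8} = - \frac{991}{8}$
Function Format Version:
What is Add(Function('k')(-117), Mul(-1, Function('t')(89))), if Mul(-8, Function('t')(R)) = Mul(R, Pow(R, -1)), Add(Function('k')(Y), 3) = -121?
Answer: Rational(-991, 8) ≈ -123.88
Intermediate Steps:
Function('k')(Y) = -124 (Function('k')(Y) = Add(-3, -121) = -124)
Function('t')(R) = Rational(-1, 8) (Function('t')(R) = Mul(Rational(-1, 8), Mul(R, Pow(R, -1))) = Mul(Rational(-1, 8), 1) = Rational(-1, 8))
Add(Function('k')(-117), Mul(-1, Function('t')(89))) = Add(-124, Mul(-1, Rational(-1, 8))) = Add(-124, Rational(1, 8)) = Rational(-991, 8)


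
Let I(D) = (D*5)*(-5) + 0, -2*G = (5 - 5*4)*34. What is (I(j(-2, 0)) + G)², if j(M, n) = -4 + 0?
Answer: 126025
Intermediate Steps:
j(M, n) = -4
G = 255 (G = -(5 - 5*4)*34/2 = -(5 - 20)*34/2 = -(-15)*34/2 = -½*(-510) = 255)
I(D) = -25*D (I(D) = (5*D)*(-5) + 0 = -25*D + 0 = -25*D)
(I(j(-2, 0)) + G)² = (-25*(-4) + 255)² = (100 + 255)² = 355² = 126025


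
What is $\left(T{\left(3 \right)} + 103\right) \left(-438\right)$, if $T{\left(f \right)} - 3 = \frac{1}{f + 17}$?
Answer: $- \frac{464499}{10} \approx -46450.0$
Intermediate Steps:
$T{\left(f \right)} = 3 + \frac{1}{17 + f}$ ($T{\left(f \right)} = 3 + \frac{1}{f + 17} = 3 + \frac{1}{17 + f}$)
$\left(T{\left(3 \right)} + 103\right) \left(-438\right) = \left(\frac{52 + 3 \cdot 3}{17 + 3} + 103\right) \left(-438\right) = \left(\frac{52 + 9}{20} + 103\right) \left(-438\right) = \left(\frac{1}{20} \cdot 61 + 103\right) \left(-438\right) = \left(\frac{61}{20} + 103\right) \left(-438\right) = \frac{2121}{20} \left(-438\right) = - \frac{464499}{10}$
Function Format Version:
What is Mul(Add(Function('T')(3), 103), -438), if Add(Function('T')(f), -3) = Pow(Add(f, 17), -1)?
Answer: Rational(-464499, 10) ≈ -46450.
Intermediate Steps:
Function('T')(f) = Add(3, Pow(Add(17, f), -1)) (Function('T')(f) = Add(3, Pow(Add(f, 17), -1)) = Add(3, Pow(Add(17, f), -1)))
Mul(Add(Function('T')(3), 103), -438) = Mul(Add(Mul(Pow(Add(17, 3), -1), Add(52, Mul(3, 3))), 103), -438) = Mul(Add(Mul(Pow(20, -1), Add(52, 9)), 103), -438) = Mul(Add(Mul(Rational(1, 20), 61), 103), -438) = Mul(Add(Rational(61, 20), 103), -438) = Mul(Rational(2121, 20), -438) = Rational(-464499, 10)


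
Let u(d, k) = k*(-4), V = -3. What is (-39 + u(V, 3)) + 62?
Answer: 11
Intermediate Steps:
u(d, k) = -4*k
(-39 + u(V, 3)) + 62 = (-39 - 4*3) + 62 = (-39 - 12) + 62 = -51 + 62 = 11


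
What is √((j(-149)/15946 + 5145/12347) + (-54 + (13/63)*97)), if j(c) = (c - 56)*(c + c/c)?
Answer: I*√56362336274214782/42189699 ≈ 5.6271*I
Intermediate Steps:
j(c) = (1 + c)*(-56 + c) (j(c) = (-56 + c)*(c + 1) = (-56 + c)*(1 + c) = (1 + c)*(-56 + c))
√((j(-149)/15946 + 5145/12347) + (-54 + (13/63)*97)) = √(((-56 + (-149)² - 55*(-149))/15946 + 5145/12347) + (-54 + (13/63)*97)) = √(((-56 + 22201 + 8195)*(1/15946) + 5145*(1/12347)) + (-54 + (13*(1/63))*97)) = √((30340*(1/15946) + 5145/12347) + (-54 + (13/63)*97)) = √((15170/7973 + 5145/12347) + (-54 + 1261/63)) = √(228325075/98442631 - 2141/63) = √(-4007779454/126569097) = I*√56362336274214782/42189699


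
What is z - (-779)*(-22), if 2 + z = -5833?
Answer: -22973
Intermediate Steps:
z = -5835 (z = -2 - 5833 = -5835)
z - (-779)*(-22) = -5835 - (-779)*(-22) = -5835 - 1*17138 = -5835 - 17138 = -22973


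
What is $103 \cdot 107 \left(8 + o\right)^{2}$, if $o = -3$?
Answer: $275525$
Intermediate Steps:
$103 \cdot 107 \left(8 + o\right)^{2} = 103 \cdot 107 \left(8 - 3\right)^{2} = 11021 \cdot 5^{2} = 11021 \cdot 25 = 275525$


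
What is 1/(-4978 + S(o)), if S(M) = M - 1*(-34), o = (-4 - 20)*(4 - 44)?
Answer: -1/3984 ≈ -0.00025100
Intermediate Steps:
o = 960 (o = -24*(-40) = 960)
S(M) = 34 + M (S(M) = M + 34 = 34 + M)
1/(-4978 + S(o)) = 1/(-4978 + (34 + 960)) = 1/(-4978 + 994) = 1/(-3984) = -1/3984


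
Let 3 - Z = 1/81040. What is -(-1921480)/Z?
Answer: 155716739200/243119 ≈ 6.4050e+5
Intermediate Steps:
Z = 243119/81040 (Z = 3 - 1/81040 = 243119/81040 ≈ 3.0000)
-(-1921480)/Z = -(-1921480)/243119/81040 = -(-1921480)*81040/243119 = -40*(-3892918480/243119) = 155716739200/243119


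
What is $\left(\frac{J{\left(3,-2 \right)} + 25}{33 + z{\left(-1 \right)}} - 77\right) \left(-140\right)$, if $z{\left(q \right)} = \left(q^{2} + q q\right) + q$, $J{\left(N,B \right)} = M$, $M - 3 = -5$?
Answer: $\frac{181650}{17} \approx 10685.0$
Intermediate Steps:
$M = -2$ ($M = 3 - 5 = -2$)
$J{\left(N,B \right)} = -2$
$z{\left(q \right)} = q + 2 q^{2}$ ($z{\left(q \right)} = \left(q^{2} + q^{2}\right) + q = 2 q^{2} + q = q + 2 q^{2}$)
$\left(\frac{J{\left(3,-2 \right)} + 25}{33 + z{\left(-1 \right)}} - 77\right) \left(-140\right) = \left(\frac{-2 + 25}{33 - \left(1 + 2 \left(-1\right)\right)} - 77\right) \left(-140\right) = \left(\frac{23}{33 - \left(1 - 2\right)} - 77\right) \left(-140\right) = \left(\frac{23}{33 - -1} - 77\right) \left(-140\right) = \left(\frac{23}{33 + 1} - 77\right) \left(-140\right) = \left(\frac{23}{34} - 77\right) \left(-140\right) = \left(- \frac{2595}{34}\right) \left(-140\right) = \frac{181650}{17}$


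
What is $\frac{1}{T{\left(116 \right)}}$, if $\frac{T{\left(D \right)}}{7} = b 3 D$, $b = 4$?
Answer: $\frac{1}{9744} \approx 0.00010263$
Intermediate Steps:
$T{\left(D \right)} = 84 D$ ($T{\left(D \right)} = 7 \cdot 4 \cdot 3 D = 7 \cdot 12 D = 84 D$)
$\frac{1}{T{\left(116 \right)}} = \frac{1}{84 \cdot 116} = \frac{1}{9744}$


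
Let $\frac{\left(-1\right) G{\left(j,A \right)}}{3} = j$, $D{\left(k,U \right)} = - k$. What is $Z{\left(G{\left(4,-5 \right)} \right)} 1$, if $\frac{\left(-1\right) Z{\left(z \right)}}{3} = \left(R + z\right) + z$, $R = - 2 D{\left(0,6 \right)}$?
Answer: $72$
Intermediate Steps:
$G{\left(j,A \right)} = - 3 j$
$R = 0$ ($R = - 2 \left(\left(-1\right) 0\right) = \left(-2\right) 0 = 0$)
$Z{\left(z \right)} = - 6 z$ ($Z{\left(z \right)} = - 3 \left(\left(0 + z\right) + z\right) = - 3 \left(z + z\right) = - 3 \cdot 2 z = - 6 z$)
$Z{\left(G{\left(4,-5 \right)} \right)} 1 = - 6 \left(\left(-3\right) 4\right) 1 = \left(-6\right) \left(-12\right) 1 = 72 \cdot 1 = 72$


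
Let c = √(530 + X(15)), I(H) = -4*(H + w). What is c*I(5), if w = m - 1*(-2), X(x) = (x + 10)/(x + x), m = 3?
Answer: -140*√390/3 ≈ -921.59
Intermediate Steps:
X(x) = (10 + x)/(2*x) (X(x) = (10 + x)/((2*x)) = (10 + x)*(1/(2*x)) = (10 + x)/(2*x))
w = 5 (w = 3 - 1*(-2) = 3 + 2 = 5)
I(H) = -20 - 4*H (I(H) = -4*(H + 5) = -4*(5 + H) = -20 - 4*H)
c = 7*√390/6 (c = √(530 + (½)*(10 + 15)/15) = √(530 + (½)*(1/15)*25) = √(530 + ⅚) = √(3185/6) = 7*√390/6 ≈ 23.040)
c*I(5) = (7*√390/6)*(-20 - 4*5) = (7*√390/6)*(-20 - 20) = (7*√390/6)*(-40) = -140*√390/3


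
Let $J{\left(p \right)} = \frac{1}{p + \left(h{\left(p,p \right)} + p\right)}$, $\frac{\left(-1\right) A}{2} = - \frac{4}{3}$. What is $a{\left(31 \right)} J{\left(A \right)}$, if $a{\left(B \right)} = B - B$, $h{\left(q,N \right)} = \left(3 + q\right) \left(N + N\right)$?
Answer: $0$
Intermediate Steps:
$h{\left(q,N \right)} = 2 N \left(3 + q\right)$ ($h{\left(q,N \right)} = \left(3 + q\right) 2 N = 2 N \left(3 + q\right)$)
$a{\left(B \right)} = 0$
$A = \frac{8}{3}$ ($A = - 2 \left(- \frac{4}{3}\right) = - 2 \left(\left(-4\right) \frac{1}{3}\right) = \left(-2\right) \left(- \frac{4}{3}\right) = \frac{8}{3} \approx 2.6667$)
$J{\left(p \right)} = \frac{1}{2 p + 2 p \left(3 + p\right)}$ ($J{\left(p \right)} = \frac{1}{p + \left(2 p \left(3 + p\right) + p\right)} = \frac{1}{p + \left(p + 2 p \left(3 + p\right)\right)} = \frac{1}{2 p + 2 p \left(3 + p\right)}$)
$a{\left(31 \right)} J{\left(A \right)} = 0 \frac{1}{2 \cdot \frac{8}{3} \left(4 + \frac{8}{3}\right)} = 0 \cdot \frac{1}{2} \cdot \frac{3}{8} \frac{1}{\frac{20}{3}} = 0 \cdot \frac{1}{2} \cdot \frac{3}{8} \cdot \frac{3}{20} = 0 \cdot \frac{9}{320} = 0$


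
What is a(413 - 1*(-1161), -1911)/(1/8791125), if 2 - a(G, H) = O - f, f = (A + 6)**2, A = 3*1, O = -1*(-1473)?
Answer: -12219663750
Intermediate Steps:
O = 1473
A = 3
f = 81 (f = (3 + 6)**2 = 9**2 = 81)
a(G, H) = -1390 (a(G, H) = 2 - (1473 - 1*81) = 2 - (1473 - 81) = 2 - 1*1392 = 2 - 1392 = -1390)
a(413 - 1*(-1161), -1911)/(1/8791125) = -1390/(1/8791125) = -1390/1/8791125 = -1390*8791125 = -12219663750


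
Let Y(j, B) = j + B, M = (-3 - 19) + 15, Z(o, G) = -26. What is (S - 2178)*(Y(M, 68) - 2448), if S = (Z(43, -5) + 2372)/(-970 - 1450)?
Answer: 572132001/110 ≈ 5.2012e+6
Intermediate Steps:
M = -7 (M = -22 + 15 = -7)
S = -1173/1210 (S = (-26 + 2372)/(-970 - 1450) = 2346/(-2420) = 2346*(-1/2420) = -1173/1210 ≈ -0.96942)
Y(j, B) = B + j
(S - 2178)*(Y(M, 68) - 2448) = (-1173/1210 - 2178)*((68 - 7) - 2448) = -2636553*(61 - 2448)/1210 = -2636553/1210*(-2387) = 572132001/110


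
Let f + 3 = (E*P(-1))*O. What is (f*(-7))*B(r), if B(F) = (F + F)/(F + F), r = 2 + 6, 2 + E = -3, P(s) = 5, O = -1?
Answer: -154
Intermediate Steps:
E = -5 (E = -2 - 3 = -5)
f = 22 (f = -3 - 5*5*(-1) = -3 - 25*(-1) = -3 + 25 = 22)
r = 8
B(F) = 1 (B(F) = (2*F)/((2*F)) = (2*F)*(1/(2*F)) = 1)
(f*(-7))*B(r) = (22*(-7))*1 = -154*1 = -154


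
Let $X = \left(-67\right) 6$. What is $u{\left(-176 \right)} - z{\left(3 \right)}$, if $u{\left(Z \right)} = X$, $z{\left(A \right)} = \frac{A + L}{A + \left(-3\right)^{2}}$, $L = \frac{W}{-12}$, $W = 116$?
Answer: $- \frac{3613}{9} \approx -401.44$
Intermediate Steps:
$L = - \frac{29}{3}$ ($L = \frac{116}{-12} = 116 \left(- \frac{1}{12}\right) = - \frac{29}{3} \approx -9.6667$)
$X = -402$
$z{\left(A \right)} = \frac{- \frac{29}{3} + A}{9 + A}$ ($z{\left(A \right)} = \frac{A - \frac{29}{3}}{A + \left(-3\right)^{2}} = \frac{- \frac{29}{3} + A}{A + 9} = \frac{- \frac{29}{3} + A}{9 + A}$)
$u{\left(Z \right)} = -402$
$u{\left(-176 \right)} - z{\left(3 \right)} = -402 - \frac{- \frac{29}{3} + 3}{9 + 3} = -402 - \frac{1}{12} \left(- \frac{20}{3}\right) = -402 - - \frac{5}{9} = -402 + \frac{5}{9} = - \frac{3613}{9}$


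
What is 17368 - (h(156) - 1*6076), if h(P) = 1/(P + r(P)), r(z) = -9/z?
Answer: 190107344/8109 ≈ 23444.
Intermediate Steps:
h(P) = 1/(P - 9/P)
17368 - (h(156) - 1*6076) = 17368 - (156/(-9 + 156**2) - 1*6076) = 17368 - (156/(-9 + 24336) - 6076) = 17368 - (156/24327 - 6076) = 17368 - (156*(1/24327) - 6076) = 17368 - (52/8109 - 6076) = 17368 - 1*(-49270232/8109) = 17368 + 49270232/8109 = 190107344/8109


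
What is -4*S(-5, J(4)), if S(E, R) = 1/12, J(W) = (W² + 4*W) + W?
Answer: -⅓ ≈ -0.33333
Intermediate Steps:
J(W) = W² + 5*W
S(E, R) = 1/12
-4*S(-5, J(4)) = -4*1/12 = -⅓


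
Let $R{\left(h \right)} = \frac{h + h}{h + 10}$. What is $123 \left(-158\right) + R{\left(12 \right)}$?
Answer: $- \frac{213762}{11} \approx -19433.0$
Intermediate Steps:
$R{\left(h \right)} = \frac{2 h}{10 + h}$
$123 \left(-158\right) + R{\left(12 \right)} = 123 \left(-158\right) + 2 \cdot 12 \frac{1}{10 + 12} = -19434 + 2 \cdot 12 \cdot \frac{1}{22} = -19434 + \frac{12}{11} = - \frac{213762}{11}$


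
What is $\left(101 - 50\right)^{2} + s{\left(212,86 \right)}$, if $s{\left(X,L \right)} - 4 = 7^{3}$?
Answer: $2948$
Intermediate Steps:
$s{\left(X,L \right)} = 347$ ($s{\left(X,L \right)} = 4 + 7^{3} = 4 + 343 = 347$)
$\left(101 - 50\right)^{2} + s{\left(212,86 \right)} = \left(101 - 50\right)^{2} + 347 = 51^{2} + 347 = 2601 + 347 = 2948$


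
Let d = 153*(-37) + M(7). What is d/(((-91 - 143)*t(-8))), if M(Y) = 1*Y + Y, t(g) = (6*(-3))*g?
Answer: 5647/33696 ≈ 0.16759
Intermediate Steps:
t(g) = -18*g
M(Y) = 2*Y (M(Y) = Y + Y = 2*Y)
d = -5647 (d = 153*(-37) + 2*7 = -5661 + 14 = -5647)
d/(((-91 - 143)*t(-8))) = -5647*1/(144*(-91 - 143)) = -5647/((-234*144)) = -5647/(-33696) = -5647*(-1/33696) = 5647/33696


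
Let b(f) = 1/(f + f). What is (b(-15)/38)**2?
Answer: 1/1299600 ≈ 7.6947e-7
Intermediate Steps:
b(f) = 1/(2*f)
(b(-15)/38)**2 = (((1/2)/(-15))/38)**2 = (((1/2)*(-1/15))*(1/38))**2 = (-1/30*1/38)**2 = (-1/1140)**2 = 1/1299600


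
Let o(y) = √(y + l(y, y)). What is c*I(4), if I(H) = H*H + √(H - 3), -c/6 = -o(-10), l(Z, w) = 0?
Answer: 102*I*√10 ≈ 322.55*I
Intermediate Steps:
o(y) = √y (o(y) = √(y + 0) = √y)
c = 6*I*√10 (c = -(-6)*√(-10) = -(-6)*I*√10 = 6*I*√10 ≈ 18.974*I)
I(H) = H² + √(-3 + H)
c*I(4) = (6*I*√10)*(4² + √(-3 + 4)) = (6*I*√10)*(16 + √1) = (6*I*√10)*(16 + 1) = (6*I*√10)*17 = 102*I*√10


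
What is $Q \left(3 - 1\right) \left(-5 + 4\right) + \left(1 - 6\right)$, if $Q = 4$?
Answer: $-13$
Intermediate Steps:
$Q \left(3 - 1\right) \left(-5 + 4\right) + \left(1 - 6\right) = 4 \left(3 - 1\right) \left(-5 + 4\right) + \left(1 - 6\right) = 4 \cdot 2 \left(-1\right) - 5 = 4 \left(-2\right) - 5 = -8 - 5 = -13$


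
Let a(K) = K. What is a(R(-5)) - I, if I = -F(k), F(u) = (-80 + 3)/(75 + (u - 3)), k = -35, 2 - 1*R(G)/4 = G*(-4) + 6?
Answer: -3629/37 ≈ -98.081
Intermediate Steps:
R(G) = -16 + 16*G (R(G) = 8 - 4*(G*(-4) + 6) = 8 - 4*(-4*G + 6) = 8 - 4*(6 - 4*G) = 8 + (-24 + 16*G) = -16 + 16*G)
F(u) = -77/(72 + u) (F(u) = -77/(75 + (-3 + u)) = -77/(72 + u))
I = 77/37 (I = -(-77)/(72 - 35) = -(-77)/37 = -1*(-77/37) = 77/37 ≈ 2.0811)
a(R(-5)) - I = (-16 + 16*(-5)) - 1*77/37 = (-16 - 80) - 77/37 = -96 - 77/37 = -3629/37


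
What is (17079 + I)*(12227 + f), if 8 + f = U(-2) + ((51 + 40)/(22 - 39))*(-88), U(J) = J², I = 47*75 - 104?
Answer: 4423879500/17 ≈ 2.6023e+8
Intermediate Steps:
I = 3421 (I = 3525 - 104 = 3421)
f = 7940/17 (f = -8 + ((-2)² + ((51 + 40)/(22 - 39))*(-88)) = -8 + (4 + (91/(-17))*(-88)) = -8 + (4 + (91*(-1/17))*(-88)) = -8 + (4 - 91/17*(-88)) = -8 + (4 + 8008/17) = -8 + 8076/17 = 7940/17 ≈ 467.06)
(17079 + I)*(12227 + f) = (17079 + 3421)*(12227 + 7940/17) = 20500*(215799/17) = 4423879500/17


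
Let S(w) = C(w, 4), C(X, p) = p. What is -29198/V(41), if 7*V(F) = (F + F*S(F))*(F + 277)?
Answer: -102193/32595 ≈ -3.1352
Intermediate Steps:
S(w) = 4
V(F) = 5*F*(277 + F)/7 (V(F) = ((F + F*4)*(F + 277))/7 = ((F + 4*F)*(277 + F))/7 = ((5*F)*(277 + F))/7 = (5*F*(277 + F))/7 = 5*F*(277 + F)/7)
-29198/V(41) = -29198*7/(205*(277 + 41)) = -29198/((5/7)*41*318) = -29198/65190/7 = -29198*7/65190 = -102193/32595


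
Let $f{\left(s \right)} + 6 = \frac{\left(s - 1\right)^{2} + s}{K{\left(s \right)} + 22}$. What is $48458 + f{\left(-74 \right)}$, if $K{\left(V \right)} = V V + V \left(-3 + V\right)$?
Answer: $\frac{542474143}{11196} \approx 48453.0$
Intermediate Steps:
$K{\left(V \right)} = V^{2} + V \left(-3 + V\right)$
$f{\left(s \right)} = -6 + \frac{s + \left(-1 + s\right)^{2}}{22 + s \left(-3 + 2 s\right)}$ ($f{\left(s \right)} = -6 + \frac{\left(s - 1\right)^{2} + s}{s \left(-3 + 2 s\right) + 22} = -6 + \frac{\left(-1 + s\right)^{2} + s}{22 + s \left(-3 + 2 s\right)} = -6 + \frac{s + \left(-1 + s\right)^{2}}{22 + s \left(-3 + 2 s\right)}$)
$48458 + f{\left(-74 \right)} = 48458 + \frac{-131 - 11 \left(-74\right)^{2} + 17 \left(-74\right)}{22 - -222 + 2 \left(-74\right)^{2}} = 48458 + \frac{-131 - 60236 - 1258}{22 + 222 + 2 \cdot 5476} = 48458 + \frac{-131 - 60236 - 1258}{22 + 222 + 10952} = 48458 + \frac{1}{11196} \left(-61625\right) = 48458 - \frac{61625}{11196} = \frac{542474143}{11196}$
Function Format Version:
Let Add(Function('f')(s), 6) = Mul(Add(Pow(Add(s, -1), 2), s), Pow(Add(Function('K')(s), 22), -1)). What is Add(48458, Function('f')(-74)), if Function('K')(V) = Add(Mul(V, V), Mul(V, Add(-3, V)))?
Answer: Rational(542474143, 11196) ≈ 48453.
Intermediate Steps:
Function('K')(V) = Add(Pow(V, 2), Mul(V, Add(-3, V)))
Function('f')(s) = Add(-6, Mul(Pow(Add(22, Mul(s, Add(-3, Mul(2, s)))), -1), Add(s, Pow(Add(-1, s), 2)))) (Function('f')(s) = Add(-6, Mul(Add(Pow(Add(s, -1), 2), s), Pow(Add(Mul(s, Add(-3, Mul(2, s))), 22), -1))) = Add(-6, Mul(Add(Pow(Add(-1, s), 2), s), Pow(Add(22, Mul(s, Add(-3, Mul(2, s)))), -1))) = Add(-6, Mul(Add(s, Pow(Add(-1, s), 2)), Pow(Add(22, Mul(s, Add(-3, Mul(2, s)))), -1))) = Add(-6, Mul(Pow(Add(22, Mul(s, Add(-3, Mul(2, s)))), -1), Add(s, Pow(Add(-1, s), 2)))))
Add(48458, Function('f')(-74)) = Add(48458, Mul(Pow(Add(22, Mul(-3, -74), Mul(2, Pow(-74, 2))), -1), Add(-131, Mul(-11, Pow(-74, 2)), Mul(17, -74)))) = Add(48458, Mul(Pow(Add(22, 222, Mul(2, 5476)), -1), Add(-131, Mul(-11, 5476), -1258))) = Add(48458, Mul(Pow(Add(22, 222, 10952), -1), Add(-131, -60236, -1258))) = Add(48458, Mul(Pow(11196, -1), -61625)) = Add(48458, Mul(Rational(1, 11196), -61625)) = Add(48458, Rational(-61625, 11196)) = Rational(542474143, 11196)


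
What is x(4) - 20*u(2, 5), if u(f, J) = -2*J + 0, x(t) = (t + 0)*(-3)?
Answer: 188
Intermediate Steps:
x(t) = -3*t (x(t) = t*(-3) = -3*t)
u(f, J) = -2*J
x(4) - 20*u(2, 5) = -3*4 - (-40)*5 = -12 - 20*(-10) = -12 + 200 = 188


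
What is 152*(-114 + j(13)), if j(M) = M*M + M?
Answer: 10336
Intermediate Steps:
j(M) = M + M**2 (j(M) = M**2 + M = M + M**2)
152*(-114 + j(13)) = 152*(-114 + 13*(1 + 13)) = 152*(-114 + 13*14) = 152*(-114 + 182) = 152*68 = 10336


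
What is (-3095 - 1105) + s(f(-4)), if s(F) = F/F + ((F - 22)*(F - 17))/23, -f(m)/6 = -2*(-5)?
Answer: -90263/23 ≈ -3924.5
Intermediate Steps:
f(m) = -60 (f(m) = -(-12)*(-5) = -6*10 = -60)
s(F) = 1 + (-22 + F)*(-17 + F)/23 (s(F) = 1 + ((-22 + F)*(-17 + F))*(1/23) = 1 + (-22 + F)*(-17 + F)/23)
(-3095 - 1105) + s(f(-4)) = (-3095 - 1105) + (397/23 - 39/23*(-60) + (1/23)*(-60)²) = -4200 + (397/23 + 2340/23 + (1/23)*3600) = -4200 + (397/23 + 2340/23 + 3600/23) = -4200 + 6337/23 = -90263/23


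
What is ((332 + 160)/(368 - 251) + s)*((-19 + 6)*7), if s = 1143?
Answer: -313187/3 ≈ -1.0440e+5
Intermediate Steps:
((332 + 160)/(368 - 251) + s)*((-19 + 6)*7) = ((332 + 160)/(368 - 251) + 1143)*((-19 + 6)*7) = (492/117 + 1143)*(-13*7) = (492*(1/117) + 1143)*(-91) = (164/39 + 1143)*(-91) = (44741/39)*(-91) = -313187/3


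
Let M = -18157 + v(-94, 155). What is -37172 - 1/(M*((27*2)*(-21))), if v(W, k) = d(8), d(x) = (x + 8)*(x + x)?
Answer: -754581712249/20299734 ≈ -37172.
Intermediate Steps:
d(x) = 2*x*(8 + x) (d(x) = (8 + x)*(2*x) = 2*x*(8 + x))
v(W, k) = 256 (v(W, k) = 2*8*(8 + 8) = 2*8*16 = 256)
M = -17901 (M = -18157 + 256 = -17901)
-37172 - 1/(M*((27*2)*(-21))) = -37172 - 1/((-17901)*((27*2)*(-21))) = -37172 - (-1)/(17901*(54*(-21))) = -37172 - (-1)/(17901*(-1134)) = -37172 - (-1)*(-1)/(17901*1134) = -37172 - 1*1/20299734 = -37172 - 1/20299734 = -754581712249/20299734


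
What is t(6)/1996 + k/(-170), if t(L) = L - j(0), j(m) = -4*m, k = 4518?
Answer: -2254227/84830 ≈ -26.573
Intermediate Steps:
t(L) = L (t(L) = L - (-4)*0 = L - 1*0 = L + 0 = L)
t(6)/1996 + k/(-170) = 6/1996 + 4518/(-170) = 6*(1/1996) + 4518*(-1/170) = 3/998 - 2259/85 = -2254227/84830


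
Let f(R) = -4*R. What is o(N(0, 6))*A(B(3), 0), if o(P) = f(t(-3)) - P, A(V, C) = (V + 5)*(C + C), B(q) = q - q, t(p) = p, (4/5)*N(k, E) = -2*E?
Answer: 0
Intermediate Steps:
N(k, E) = -5*E/2 (N(k, E) = 5*(-2*E)/4 = -5*E/2)
B(q) = 0
A(V, C) = 2*C*(5 + V) (A(V, C) = (5 + V)*(2*C) = 2*C*(5 + V))
o(P) = 12 - P (o(P) = -4*(-3) - P = 12 - P)
o(N(0, 6))*A(B(3), 0) = (12 - (-5)*6/2)*(2*0*(5 + 0)) = (12 - 1*(-15))*(2*0*5) = (12 + 15)*0 = 27*0 = 0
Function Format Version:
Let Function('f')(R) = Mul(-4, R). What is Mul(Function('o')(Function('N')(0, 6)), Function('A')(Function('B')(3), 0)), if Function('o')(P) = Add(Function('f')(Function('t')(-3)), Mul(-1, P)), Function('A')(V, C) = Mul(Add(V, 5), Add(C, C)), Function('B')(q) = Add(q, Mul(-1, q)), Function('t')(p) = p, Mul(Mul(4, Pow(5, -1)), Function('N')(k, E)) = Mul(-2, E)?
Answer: 0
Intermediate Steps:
Function('N')(k, E) = Mul(Rational(-5, 2), E) (Function('N')(k, E) = Mul(Rational(5, 4), Mul(-2, E)) = Mul(Rational(-5, 2), E))
Function('B')(q) = 0
Function('A')(V, C) = Mul(2, C, Add(5, V)) (Function('A')(V, C) = Mul(Add(5, V), Mul(2, C)) = Mul(2, C, Add(5, V)))
Function('o')(P) = Add(12, Mul(-1, P)) (Function('o')(P) = Add(Mul(-4, -3), Mul(-1, P)) = Add(12, Mul(-1, P)))
Mul(Function('o')(Function('N')(0, 6)), Function('A')(Function('B')(3), 0)) = Mul(Add(12, Mul(-1, Mul(Rational(-5, 2), 6))), Mul(2, 0, Add(5, 0))) = Mul(Add(12, Mul(-1, -15)), Mul(2, 0, 5)) = Mul(Add(12, 15), 0) = Mul(27, 0) = 0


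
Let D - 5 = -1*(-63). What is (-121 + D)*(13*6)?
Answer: -4134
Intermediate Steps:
D = 68 (D = 5 - 1*(-63) = 5 + 63 = 68)
(-121 + D)*(13*6) = (-121 + 68)*(13*6) = -53*78 = -4134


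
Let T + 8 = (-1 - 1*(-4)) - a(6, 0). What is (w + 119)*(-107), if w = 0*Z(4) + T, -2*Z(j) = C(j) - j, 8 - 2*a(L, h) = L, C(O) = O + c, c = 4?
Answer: -12091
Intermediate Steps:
C(O) = 4 + O (C(O) = O + 4 = 4 + O)
a(L, h) = 4 - L/2
T = -6 (T = -8 + ((-1 - 1*(-4)) - (4 - ½*6)) = -8 + ((-1 + 4) - (4 - 3)) = -8 + (3 - 1*1) = -8 + (3 - 1) = -8 + 2 = -6)
Z(j) = -2 (Z(j) = -((4 + j) - j)/2 = -½*4 = -2)
w = -6 (w = 0*(-2) - 6 = 0 - 6 = -6)
(w + 119)*(-107) = (-6 + 119)*(-107) = 113*(-107) = -12091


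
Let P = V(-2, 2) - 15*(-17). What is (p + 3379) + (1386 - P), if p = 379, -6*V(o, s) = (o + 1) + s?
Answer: 29335/6 ≈ 4889.2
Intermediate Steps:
V(o, s) = -⅙ - o/6 - s/6 (V(o, s) = -((o + 1) + s)/6 = -((1 + o) + s)/6 = -(1 + o + s)/6 = -⅙ - o/6 - s/6)
P = 1529/6 (P = (-⅙ - ⅙*(-2) - ⅙*2) - 15*(-17) = (-⅙ + ⅓ - ⅓) + 255 = -⅙ + 255 = 1529/6 ≈ 254.83)
(p + 3379) + (1386 - P) = (379 + 3379) + (1386 - 1*1529/6) = 3758 + (1386 - 1529/6) = 3758 + 6787/6 = 29335/6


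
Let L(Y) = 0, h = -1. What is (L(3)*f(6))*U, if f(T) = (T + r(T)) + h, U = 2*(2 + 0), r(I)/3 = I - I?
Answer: 0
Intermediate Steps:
r(I) = 0 (r(I) = 3*(I - I) = 3*0 = 0)
U = 4 (U = 2*2 = 4)
f(T) = -1 + T (f(T) = (T + 0) - 1 = T - 1 = -1 + T)
(L(3)*f(6))*U = (0*(-1 + 6))*4 = (0*5)*4 = 0*4 = 0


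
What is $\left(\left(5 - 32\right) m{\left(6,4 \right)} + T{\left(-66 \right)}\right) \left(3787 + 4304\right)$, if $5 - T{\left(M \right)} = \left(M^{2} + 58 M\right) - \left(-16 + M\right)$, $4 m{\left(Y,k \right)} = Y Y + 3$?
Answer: $- \frac{28100043}{4} \approx -7.025 \cdot 10^{6}$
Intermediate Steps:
$m{\left(Y,k \right)} = \frac{3}{4} + \frac{Y^{2}}{4}$ ($m{\left(Y,k \right)} = \frac{Y Y + 3}{4} = \frac{Y^{2} + 3}{4} = \frac{3 + Y^{2}}{4} = \frac{3}{4} + \frac{Y^{2}}{4}$)
$T{\left(M \right)} = -11 - M^{2} - 57 M$ ($T{\left(M \right)} = 5 - \left(\left(M^{2} + 58 M\right) - \left(-16 + M\right)\right) = 5 - \left(16 + M^{2} + 57 M\right) = -11 - M^{2} - 57 M$)
$\left(\left(5 - 32\right) m{\left(6,4 \right)} + T{\left(-66 \right)}\right) \left(3787 + 4304\right) = \left(\left(5 - 32\right) \left(\frac{3}{4} + \frac{6^{2}}{4}\right) - 605\right) \left(3787 + 4304\right) = \left(- 27 \left(\frac{3}{4} + \frac{1}{4} \cdot 36\right) - 605\right) 8091 = \left(- 27 \left(\frac{3}{4} + 9\right) - 605\right) 8091 = \left(\left(-27\right) \frac{39}{4} - 605\right) 8091 = \left(- \frac{1053}{4} - 605\right) 8091 = \left(- \frac{3473}{4}\right) 8091 = - \frac{28100043}{4}$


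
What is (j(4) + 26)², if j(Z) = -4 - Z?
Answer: 324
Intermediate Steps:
(j(4) + 26)² = ((-4 - 1*4) + 26)² = ((-4 - 4) + 26)² = (-8 + 26)² = 18² = 324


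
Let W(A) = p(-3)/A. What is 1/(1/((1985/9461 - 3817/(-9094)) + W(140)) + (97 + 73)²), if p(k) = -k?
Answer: 3920553391/113310015683280 ≈ 3.4600e-5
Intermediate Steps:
W(A) = 3/A (W(A) = (-1*(-3))/A = 3/A)
1/(1/((1985/9461 - 3817/(-9094)) + W(140)) + (97 + 73)²) = 1/(1/((1985/9461 - 3817/(-9094)) + 3/140) + (97 + 73)²) = 1/(1/((1985*(1/9461) - 3817*(-1/9094)) + 3*(1/140)) + 170²) = 1/(1/((1985/9461 + 3817/9094) + 3/140) + 28900) = 1/(1/(54164227/86038334 + 3/140) + 28900) = 1/(1/(3920553391/6022683380) + 28900) = 1/(6022683380/3920553391 + 28900) = 1/(113310015683280/3920553391) = 3920553391/113310015683280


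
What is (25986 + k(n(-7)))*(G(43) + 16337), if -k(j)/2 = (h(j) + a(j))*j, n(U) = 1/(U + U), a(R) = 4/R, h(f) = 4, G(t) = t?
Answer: 425529000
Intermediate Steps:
n(U) = 1/(2*U)
k(j) = -2*j*(4 + 4/j) (k(j) = -2*(4 + 4/j)*j = -2*j*(4 + 4/j))
(25986 + k(n(-7)))*(G(43) + 16337) = (25986 + (-8 - 4/(-7)))*(43 + 16337) = (25986 + (-8 - 4*(-1)/7))*16380 = (25986 + (-8 - 8*(-1/14)))*16380 = (25986 + (-8 + 4/7))*16380 = (25986 - 52/7)*16380 = (181850/7)*16380 = 425529000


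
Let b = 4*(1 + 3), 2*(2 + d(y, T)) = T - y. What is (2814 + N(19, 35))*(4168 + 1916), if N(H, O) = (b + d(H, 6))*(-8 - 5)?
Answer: 16527186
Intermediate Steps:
d(y, T) = -2 + T/2 - y/2 (d(y, T) = -2 + (T - y)/2 = -2 + (T/2 - y/2) = -2 + T/2 - y/2)
b = 16 (b = 4*4 = 16)
N(H, O) = -221 + 13*H/2 (N(H, O) = (16 + (-2 + (½)*6 - H/2))*(-8 - 5) = (16 + (-2 + 3 - H/2))*(-13) = (16 + (1 - H/2))*(-13) = (17 - H/2)*(-13) = -221 + 13*H/2)
(2814 + N(19, 35))*(4168 + 1916) = (2814 + (-221 + (13/2)*19))*(4168 + 1916) = (2814 + (-221 + 247/2))*6084 = (2814 - 195/2)*6084 = (5433/2)*6084 = 16527186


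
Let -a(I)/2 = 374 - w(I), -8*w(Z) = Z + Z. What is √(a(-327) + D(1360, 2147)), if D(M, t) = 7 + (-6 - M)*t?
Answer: I*√11733518/2 ≈ 1712.7*I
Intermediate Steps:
w(Z) = -Z/4 (w(Z) = -(Z + Z)/8 = -Z/4)
D(M, t) = 7 + t*(-6 - M)
a(I) = -748 - I/2 (a(I) = -2*(374 - (-1)*I/4) = -2*(374 + I/4) = -748 - I/2)
√(a(-327) + D(1360, 2147)) = √((-748 - ½*(-327)) + (7 - 6*2147 - 1*1360*2147)) = √((-748 + 327/2) + (7 - 12882 - 2919920)) = √(-1169/2 - 2932795) = √(-5866759/2) = I*√11733518/2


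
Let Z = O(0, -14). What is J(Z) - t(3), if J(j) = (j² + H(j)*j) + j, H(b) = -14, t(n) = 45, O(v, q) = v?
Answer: -45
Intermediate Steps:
Z = 0
J(j) = j² - 13*j (J(j) = (j² - 14*j) + j = j² - 13*j)
J(Z) - t(3) = 0*(-13 + 0) - 1*45 = 0*(-13) - 45 = 0 - 45 = -45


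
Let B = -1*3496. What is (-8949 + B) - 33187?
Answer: -45632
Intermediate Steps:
B = -3496
(-8949 + B) - 33187 = (-8949 - 3496) - 33187 = -12445 - 33187 = -45632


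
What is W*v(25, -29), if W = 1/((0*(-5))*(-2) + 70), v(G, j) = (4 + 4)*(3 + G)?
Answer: 16/5 ≈ 3.2000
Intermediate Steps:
v(G, j) = 24 + 8*G (v(G, j) = 8*(3 + G) = 24 + 8*G)
W = 1/70 (W = 1/(0*(-2) + 70) = 1/(0 + 70) = 1/70 ≈ 0.014286)
W*v(25, -29) = (24 + 8*25)/70 = (24 + 200)/70 = (1/70)*224 = 16/5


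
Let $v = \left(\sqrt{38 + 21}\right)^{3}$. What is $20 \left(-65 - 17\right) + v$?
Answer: $-1640 + 59 \sqrt{59} \approx -1186.8$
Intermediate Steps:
$v = 59 \sqrt{59}$ ($v = \left(\sqrt{59}\right)^{3} = 59 \sqrt{59} \approx 453.19$)
$20 \left(-65 - 17\right) + v = 20 \left(-65 - 17\right) + 59 \sqrt{59} = 20 \left(-82\right) + 59 \sqrt{59} = -1640 + 59 \sqrt{59}$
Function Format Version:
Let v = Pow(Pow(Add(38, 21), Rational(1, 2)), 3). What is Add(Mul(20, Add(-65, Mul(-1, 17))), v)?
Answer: Add(-1640, Mul(59, Pow(59, Rational(1, 2)))) ≈ -1186.8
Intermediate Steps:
v = Mul(59, Pow(59, Rational(1, 2))) (v = Pow(Pow(59, Rational(1, 2)), 3) = Mul(59, Pow(59, Rational(1, 2))) ≈ 453.19)
Add(Mul(20, Add(-65, Mul(-1, 17))), v) = Add(Mul(20, Add(-65, Mul(-1, 17))), Mul(59, Pow(59, Rational(1, 2)))) = Add(Mul(20, Add(-65, -17)), Mul(59, Pow(59, Rational(1, 2)))) = Add(Mul(20, -82), Mul(59, Pow(59, Rational(1, 2)))) = Add(-1640, Mul(59, Pow(59, Rational(1, 2))))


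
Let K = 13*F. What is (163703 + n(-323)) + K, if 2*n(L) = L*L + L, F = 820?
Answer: 226366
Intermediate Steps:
n(L) = L/2 + L**2/2 (n(L) = (L*L + L)/2 = (L**2 + L)/2 = (L + L**2)/2 = L/2 + L**2/2)
K = 10660 (K = 13*820 = 10660)
(163703 + n(-323)) + K = (163703 + (1/2)*(-323)*(1 - 323)) + 10660 = (163703 + (1/2)*(-323)*(-322)) + 10660 = (163703 + 52003) + 10660 = 215706 + 10660 = 226366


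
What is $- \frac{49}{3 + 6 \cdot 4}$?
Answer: $- \frac{49}{27} \approx -1.8148$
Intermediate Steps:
$- \frac{49}{3 + 6 \cdot 4} = - \frac{49}{3 + 24} = - \frac{49}{27}$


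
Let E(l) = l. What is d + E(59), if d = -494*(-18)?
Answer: 8951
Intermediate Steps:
d = 8892
d + E(59) = 8892 + 59 = 8951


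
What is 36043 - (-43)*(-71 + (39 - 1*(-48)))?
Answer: 36731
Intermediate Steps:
36043 - (-43)*(-71 + (39 - 1*(-48))) = 36043 - (-43)*(-71 + (39 + 48)) = 36043 - (-43)*(-71 + 87) = 36043 - (-43)*16 = 36043 - 1*(-688) = 36043 + 688 = 36731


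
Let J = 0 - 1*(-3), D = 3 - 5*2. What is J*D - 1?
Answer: -22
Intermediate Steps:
D = -7 (D = 3 - 10 = -7)
J = 3 (J = 0 + 3 = 3)
J*D - 1 = 3*(-7) - 1 = -21 - 1 = -22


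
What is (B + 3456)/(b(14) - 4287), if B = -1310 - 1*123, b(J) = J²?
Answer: -2023/4091 ≈ -0.49450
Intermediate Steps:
B = -1433 (B = -1310 - 123 = -1433)
(B + 3456)/(b(14) - 4287) = (-1433 + 3456)/(14² - 4287) = 2023/(196 - 4287) = 2023/(-4091) = 2023*(-1/4091) = -2023/4091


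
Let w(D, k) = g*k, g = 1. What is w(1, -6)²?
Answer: 36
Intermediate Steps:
w(D, k) = k (w(D, k) = 1*k = k)
w(1, -6)² = (-6)² = 36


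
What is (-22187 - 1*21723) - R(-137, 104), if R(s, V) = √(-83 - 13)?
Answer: -43910 - 4*I*√6 ≈ -43910.0 - 9.798*I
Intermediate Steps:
R(s, V) = 4*I*√6 (R(s, V) = √(-96) = 4*I*√6)
(-22187 - 1*21723) - R(-137, 104) = (-22187 - 1*21723) - 4*I*√6 = (-22187 - 21723) - 4*I*√6 = -43910 - 4*I*√6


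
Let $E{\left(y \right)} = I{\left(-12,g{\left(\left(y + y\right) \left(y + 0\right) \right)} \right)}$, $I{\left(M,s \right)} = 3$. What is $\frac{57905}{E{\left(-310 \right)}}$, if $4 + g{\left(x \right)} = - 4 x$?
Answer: $\frac{57905}{3} \approx 19302.0$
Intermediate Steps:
$g{\left(x \right)} = -4 - 4 x$
$E{\left(y \right)} = 3$
$\frac{57905}{E{\left(-310 \right)}} = \frac{57905}{3}$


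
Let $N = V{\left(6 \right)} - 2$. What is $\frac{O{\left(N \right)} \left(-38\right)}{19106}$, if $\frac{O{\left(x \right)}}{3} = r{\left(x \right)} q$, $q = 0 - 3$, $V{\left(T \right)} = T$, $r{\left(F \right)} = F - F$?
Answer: $0$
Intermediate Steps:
$r{\left(F \right)} = 0$
$q = -3$ ($q = 0 - 3 = -3$)
$N = 4$ ($N = 6 - 2 = 4$)
$O{\left(x \right)} = 0$ ($O{\left(x \right)} = 3 \cdot 0 \left(-3\right) = 3 \cdot 0 = 0$)
$\frac{O{\left(N \right)} \left(-38\right)}{19106} = \frac{0 \left(-38\right)}{19106} = 0 \cdot \frac{1}{19106} = 0$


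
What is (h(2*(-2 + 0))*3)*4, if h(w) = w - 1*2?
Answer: -72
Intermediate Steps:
h(w) = -2 + w (h(w) = w - 2 = -2 + w)
(h(2*(-2 + 0))*3)*4 = ((-2 + 2*(-2 + 0))*3)*4 = ((-2 + 2*(-2))*3)*4 = ((-2 - 4)*3)*4 = -6*3*4 = -18*4 = -72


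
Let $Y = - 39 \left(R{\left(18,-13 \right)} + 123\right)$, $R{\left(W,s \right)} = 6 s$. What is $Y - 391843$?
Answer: $-393598$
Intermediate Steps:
$Y = -1755$ ($Y = - 39 \left(6 \left(-13\right) + 123\right) = - 39 \left(-78 + 123\right) = \left(-39\right) 45 = -1755$)
$Y - 391843 = -1755 - 391843 = -393598$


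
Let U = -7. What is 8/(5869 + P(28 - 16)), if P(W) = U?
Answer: 4/2931 ≈ 0.0013647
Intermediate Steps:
P(W) = -7
8/(5869 + P(28 - 16)) = 8/(5869 - 7) = 8/5862 = (1/5862)*8 = 4/2931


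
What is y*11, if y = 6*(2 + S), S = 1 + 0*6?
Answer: 198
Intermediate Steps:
S = 1 (S = 1 + 0 = 1)
y = 18 (y = 6*(2 + 1) = 6*3 = 18)
y*11 = 18*11 = 198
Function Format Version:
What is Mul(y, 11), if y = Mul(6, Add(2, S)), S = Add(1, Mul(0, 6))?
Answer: 198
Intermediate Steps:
S = 1 (S = Add(1, 0) = 1)
y = 18 (y = Mul(6, Add(2, 1)) = Mul(6, 3) = 18)
Mul(y, 11) = Mul(18, 11) = 198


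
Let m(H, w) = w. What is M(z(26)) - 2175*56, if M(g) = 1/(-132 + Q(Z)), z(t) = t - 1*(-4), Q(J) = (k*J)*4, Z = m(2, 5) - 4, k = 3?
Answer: -14616001/120 ≈ -1.2180e+5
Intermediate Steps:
Z = 1 (Z = 5 - 4 = 1)
Q(J) = 12*J (Q(J) = (3*J)*4 = 12*J)
z(t) = 4 + t (z(t) = t + 4 = 4 + t)
M(g) = -1/120 (M(g) = 1/(-132 + 12*1) = 1/(-132 + 12) = 1/(-120) = -1/120)
M(z(26)) - 2175*56 = -1/120 - 2175*56 = -1/120 - 1*121800 = -1/120 - 121800 = -14616001/120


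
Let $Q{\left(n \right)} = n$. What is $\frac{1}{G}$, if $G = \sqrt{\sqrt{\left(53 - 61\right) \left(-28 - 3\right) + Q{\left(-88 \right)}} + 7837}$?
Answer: $\frac{1}{\sqrt{7837 + 4 \sqrt{10}}} \approx 0.011287$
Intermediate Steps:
$G = \sqrt{7837 + 4 \sqrt{10}}$ ($G = \sqrt{\sqrt{\left(53 - 61\right) \left(-28 - 3\right) - 88} + 7837} = \sqrt{\sqrt{- 8 \left(-28 - 3\right) - 88} + 7837} = \sqrt{\sqrt{\left(-8\right) \left(-31\right) - 88} + 7837} = \sqrt{\sqrt{248 - 88} + 7837} = \sqrt{\sqrt{160} + 7837} = \sqrt{4 \sqrt{10} + 7837} = \sqrt{7837 + 4 \sqrt{10}} \approx 88.598$)
$\frac{1}{G} = \frac{1}{\sqrt{7837 + 4 \sqrt{10}}}$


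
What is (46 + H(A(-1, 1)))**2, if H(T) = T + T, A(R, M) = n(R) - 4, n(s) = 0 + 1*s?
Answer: 1296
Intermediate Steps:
n(s) = s (n(s) = 0 + s = s)
A(R, M) = -4 + R (A(R, M) = R - 4 = -4 + R)
H(T) = 2*T
(46 + H(A(-1, 1)))**2 = (46 + 2*(-4 - 1))**2 = (46 + 2*(-5))**2 = (46 - 10)**2 = 36**2 = 1296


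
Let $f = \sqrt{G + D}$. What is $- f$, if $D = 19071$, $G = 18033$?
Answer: $- 4 \sqrt{2319} \approx -192.62$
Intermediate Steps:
$f = 4 \sqrt{2319}$ ($f = \sqrt{18033 + 19071} = \sqrt{37104} = 4 \sqrt{2319} \approx 192.62$)
$- f = - 4 \sqrt{2319}$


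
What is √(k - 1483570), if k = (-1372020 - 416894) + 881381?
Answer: I*√2391103 ≈ 1546.3*I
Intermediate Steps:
k = -907533 (k = -1788914 + 881381 = -907533)
√(k - 1483570) = √(-907533 - 1483570) = √(-2391103) = I*√2391103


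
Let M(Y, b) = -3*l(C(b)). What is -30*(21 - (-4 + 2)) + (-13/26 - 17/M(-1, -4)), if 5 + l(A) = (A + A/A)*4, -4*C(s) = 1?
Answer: -2080/3 ≈ -693.33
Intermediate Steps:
C(s) = -¼ (C(s) = -¼*1 = -¼)
l(A) = -1 + 4*A (l(A) = -5 + (A + A/A)*4 = -5 + (A + 1)*4 = -5 + (1 + A)*4 = -5 + (4 + 4*A) = -1 + 4*A)
M(Y, b) = 6 (M(Y, b) = -3*(-1 + 4*(-¼)) = -3*(-1 - 1) = -3*(-2) = 6)
-30*(21 - (-4 + 2)) + (-13/26 - 17/M(-1, -4)) = -30*(21 - (-4 + 2)) + (-13/26 - 17/6) = -30*(21 - 1*(-2)) + (-13*1/26 - 17*⅙) = -30*(21 + 2) + (-½ - 17/6) = -30*23 - 10/3 = -690 - 10/3 = -2080/3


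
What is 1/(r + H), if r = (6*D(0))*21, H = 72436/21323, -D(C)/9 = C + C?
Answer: 21323/72436 ≈ 0.29437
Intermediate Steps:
D(C) = -18*C (D(C) = -9*(C + C) = -18*C)
H = 72436/21323 (H = 72436*(1/21323) = 72436/21323 ≈ 3.3971)
r = 0 (r = (6*(-18*0))*21 = (6*0)*21 = 0*21 = 0)
1/(r + H) = 1/(0 + 72436/21323) = 1/(72436/21323) = 21323/72436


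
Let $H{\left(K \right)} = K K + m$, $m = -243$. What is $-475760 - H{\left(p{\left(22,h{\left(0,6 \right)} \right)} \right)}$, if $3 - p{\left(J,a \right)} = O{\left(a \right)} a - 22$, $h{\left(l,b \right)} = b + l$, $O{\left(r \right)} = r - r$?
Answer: $-476142$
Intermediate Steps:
$O{\left(r \right)} = 0$
$p{\left(J,a \right)} = 25$ ($p{\left(J,a \right)} = 3 - \left(0 a - 22\right) = 3 - \left(0 - 22\right) = 3 - -22 = 3 + 22 = 25$)
$H{\left(K \right)} = -243 + K^{2}$ ($H{\left(K \right)} = K K - 243 = K^{2} - 243 = -243 + K^{2}$)
$-475760 - H{\left(p{\left(22,h{\left(0,6 \right)} \right)} \right)} = -475760 - \left(-243 + 25^{2}\right) = -475760 - \left(-243 + 625\right) = -475760 - 382 = -476142$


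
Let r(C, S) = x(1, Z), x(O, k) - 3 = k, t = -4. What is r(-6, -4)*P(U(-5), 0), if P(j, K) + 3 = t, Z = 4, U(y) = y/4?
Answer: -49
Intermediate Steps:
U(y) = y/4 (U(y) = y*(1/4) = y/4)
x(O, k) = 3 + k
P(j, K) = -7 (P(j, K) = -3 - 4 = -7)
r(C, S) = 7 (r(C, S) = 3 + 4 = 7)
r(-6, -4)*P(U(-5), 0) = 7*(-7) = -49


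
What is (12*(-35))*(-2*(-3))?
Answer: -2520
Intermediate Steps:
(12*(-35))*(-2*(-3)) = -420*6 = -2520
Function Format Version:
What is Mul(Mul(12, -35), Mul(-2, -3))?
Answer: -2520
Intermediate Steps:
Mul(Mul(12, -35), Mul(-2, -3)) = Mul(-420, 6) = -2520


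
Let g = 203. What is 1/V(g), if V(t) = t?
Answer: 1/203 ≈ 0.0049261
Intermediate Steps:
1/V(g) = 1/203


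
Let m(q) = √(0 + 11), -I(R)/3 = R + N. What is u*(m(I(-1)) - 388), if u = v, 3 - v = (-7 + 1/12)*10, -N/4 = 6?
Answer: -84002/3 + 433*√11/6 ≈ -27761.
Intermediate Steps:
N = -24 (N = -4*6 = -24)
I(R) = 72 - 3*R (I(R) = -3*(R - 24) = -3*(-24 + R) = 72 - 3*R)
v = 433/6 (v = 3 - (-7 + 1/12)*10 = 3 - (-83)*10/12 = 3 - 1*(-415/6) = 3 + 415/6 = 433/6 ≈ 72.167)
m(q) = √11
u = 433/6 ≈ 72.167
u*(m(I(-1)) - 388) = 433*(√11 - 388)/6 = 433*(-388 + √11)/6 = -84002/3 + 433*√11/6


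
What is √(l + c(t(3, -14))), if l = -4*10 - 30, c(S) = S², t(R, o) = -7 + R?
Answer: 3*I*√6 ≈ 7.3485*I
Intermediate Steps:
l = -70 (l = -40 - 30 = -70)
√(l + c(t(3, -14))) = √(-70 + (-7 + 3)²) = √(-70 + (-4)²) = √(-70 + 16) = √(-54) = 3*I*√6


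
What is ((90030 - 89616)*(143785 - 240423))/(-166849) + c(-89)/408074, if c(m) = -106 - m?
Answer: 16326275621335/68086738826 ≈ 239.79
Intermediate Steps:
((90030 - 89616)*(143785 - 240423))/(-166849) + c(-89)/408074 = ((90030 - 89616)*(143785 - 240423))/(-166849) + (-106 - 1*(-89))/408074 = (414*(-96638))*(-1/166849) + (-106 + 89)*(1/408074) = -40008132*(-1/166849) - 17*1/408074 = 40008132/166849 - 17/408074 = 16326275621335/68086738826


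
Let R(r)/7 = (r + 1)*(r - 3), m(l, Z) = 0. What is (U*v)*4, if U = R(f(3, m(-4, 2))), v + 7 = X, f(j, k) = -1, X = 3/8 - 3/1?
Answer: 0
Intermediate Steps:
X = -21/8 (X = 3*(⅛) - 3*1 = 3/8 - 3 = -21/8 ≈ -2.6250)
v = -77/8 (v = -7 - 21/8 = -77/8 ≈ -9.6250)
R(r) = 7*(1 + r)*(-3 + r) (R(r) = 7*((r + 1)*(r - 3)) = 7*((1 + r)*(-3 + r)) = 7*(1 + r)*(-3 + r))
U = 0 (U = -21 - 14*(-1) + 7*(-1)² = -21 + 14 + 7*1 = -21 + 14 + 7 = 0)
(U*v)*4 = (0*(-77/8))*4 = 0*4 = 0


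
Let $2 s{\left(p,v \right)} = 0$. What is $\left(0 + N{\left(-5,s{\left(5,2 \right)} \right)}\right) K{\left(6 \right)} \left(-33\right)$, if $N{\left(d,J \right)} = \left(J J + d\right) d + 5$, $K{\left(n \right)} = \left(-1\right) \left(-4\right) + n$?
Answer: $-9900$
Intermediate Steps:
$K{\left(n \right)} = 4 + n$
$s{\left(p,v \right)} = 0$ ($s{\left(p,v \right)} = \frac{1}{2} \cdot 0 = 0$)
$N{\left(d,J \right)} = 5 + d \left(d + J^{2}\right)$ ($N{\left(d,J \right)} = \left(J^{2} + d\right) d + 5 = \left(d + J^{2}\right) d + 5 = d \left(d + J^{2}\right) + 5 = 5 + d \left(d + J^{2}\right)$)
$\left(0 + N{\left(-5,s{\left(5,2 \right)} \right)}\right) K{\left(6 \right)} \left(-33\right) = \left(0 + \left(5 + \left(-5\right)^{2} - 5 \cdot 0^{2}\right)\right) \left(4 + 6\right) \left(-33\right) = \left(0 + \left(5 + 25 - 0\right)\right) 10 \left(-33\right) = \left(0 + \left(5 + 25 + 0\right)\right) 10 \left(-33\right) = \left(0 + 30\right) 10 \left(-33\right) = 30 \cdot 10 \left(-33\right) = 300 \left(-33\right) = -9900$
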